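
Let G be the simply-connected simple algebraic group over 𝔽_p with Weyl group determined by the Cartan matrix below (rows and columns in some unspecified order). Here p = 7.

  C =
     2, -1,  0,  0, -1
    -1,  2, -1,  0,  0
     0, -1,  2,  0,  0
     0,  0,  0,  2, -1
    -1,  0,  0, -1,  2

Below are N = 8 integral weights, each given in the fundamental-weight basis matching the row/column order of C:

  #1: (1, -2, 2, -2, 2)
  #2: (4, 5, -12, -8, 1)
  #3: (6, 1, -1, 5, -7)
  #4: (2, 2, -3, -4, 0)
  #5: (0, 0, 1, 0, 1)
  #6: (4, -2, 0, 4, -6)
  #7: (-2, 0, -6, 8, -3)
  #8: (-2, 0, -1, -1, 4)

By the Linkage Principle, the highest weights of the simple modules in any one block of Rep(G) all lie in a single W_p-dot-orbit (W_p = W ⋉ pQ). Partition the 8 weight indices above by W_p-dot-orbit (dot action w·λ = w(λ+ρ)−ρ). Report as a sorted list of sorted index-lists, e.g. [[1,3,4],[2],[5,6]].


Dynkin diagram of C (from the 8 off-diagonal −1 entries): A_5.

Folding the 8 weights λ_j+ρ into Ā_7 (reps in the given 5-coord order):

    1: (1, 1, 2, 1, 2)
    2: (1, 0, 0, 0, 4)
    3: (1, 0, 0, 0, 4)
    4: (1, 1, 2, 1, 2)
    5: (1, 1, 2, 1, 2)
    6: (1, 0, 0, 0, 4)
    7: (1, 0, 0, 0, 4)
    8: (1, 0, 0, 0, 4)

These 8 weights hit 2 W_7-dot-orbits; sizes (3, 5):

[[1, 4, 5], [2, 3, 6, 7, 8]]


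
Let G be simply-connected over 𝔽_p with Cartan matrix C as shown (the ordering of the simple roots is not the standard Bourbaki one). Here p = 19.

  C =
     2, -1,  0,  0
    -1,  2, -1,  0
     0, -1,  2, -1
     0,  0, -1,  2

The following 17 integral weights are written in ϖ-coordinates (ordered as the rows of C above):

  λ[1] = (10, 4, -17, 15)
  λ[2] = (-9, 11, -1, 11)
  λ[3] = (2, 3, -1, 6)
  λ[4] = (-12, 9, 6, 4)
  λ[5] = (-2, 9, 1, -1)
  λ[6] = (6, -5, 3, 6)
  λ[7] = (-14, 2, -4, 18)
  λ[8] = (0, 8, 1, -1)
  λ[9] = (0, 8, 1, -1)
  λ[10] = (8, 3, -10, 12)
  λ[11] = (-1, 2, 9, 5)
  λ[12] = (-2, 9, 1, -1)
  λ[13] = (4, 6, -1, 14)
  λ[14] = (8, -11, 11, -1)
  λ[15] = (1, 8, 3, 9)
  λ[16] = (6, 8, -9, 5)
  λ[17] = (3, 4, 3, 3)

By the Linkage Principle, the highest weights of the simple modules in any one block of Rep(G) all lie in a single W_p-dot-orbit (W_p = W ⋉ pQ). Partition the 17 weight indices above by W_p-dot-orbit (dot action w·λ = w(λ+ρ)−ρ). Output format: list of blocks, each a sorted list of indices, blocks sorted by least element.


Dynkin diagram of C (from the 6 off-diagonal −1 entries): A_4.

Ā_19 reps of the 17 weights (A_4, coords as presented):

  λ_1 → (0, 11, 5, 0) · λ_2 → (3, 4, 0, 7) · λ_3 → (3, 4, 0, 7) · λ_4 → (7, 1, 6, 2) · λ_5 → (1, 9, 2, 0) · λ_6 → (3, 4, 0, 7) · λ_7 → (0, 3, 10, 6) · λ_8 → (1, 9, 2, 0) · λ_9 → (1, 9, 2, 0) · λ_10 → (4, 5, 4, 4) · λ_11 → (0, 3, 10, 6) · λ_12 → (1, 9, 2, 0) · λ_13 → (3, 4, 0, 7) · λ_14 → (1, 9, 2, 0) · λ_15 → (4, 5, 4, 4) · λ_16 → (7, 1, 6, 2) · λ_17 → (4, 5, 4, 4)

6 distinct reps among the 17 weights ⇒ 6 W_19-linkage classes:

[[1], [2, 3, 6, 13], [4, 16], [5, 8, 9, 12, 14], [7, 11], [10, 15, 17]]


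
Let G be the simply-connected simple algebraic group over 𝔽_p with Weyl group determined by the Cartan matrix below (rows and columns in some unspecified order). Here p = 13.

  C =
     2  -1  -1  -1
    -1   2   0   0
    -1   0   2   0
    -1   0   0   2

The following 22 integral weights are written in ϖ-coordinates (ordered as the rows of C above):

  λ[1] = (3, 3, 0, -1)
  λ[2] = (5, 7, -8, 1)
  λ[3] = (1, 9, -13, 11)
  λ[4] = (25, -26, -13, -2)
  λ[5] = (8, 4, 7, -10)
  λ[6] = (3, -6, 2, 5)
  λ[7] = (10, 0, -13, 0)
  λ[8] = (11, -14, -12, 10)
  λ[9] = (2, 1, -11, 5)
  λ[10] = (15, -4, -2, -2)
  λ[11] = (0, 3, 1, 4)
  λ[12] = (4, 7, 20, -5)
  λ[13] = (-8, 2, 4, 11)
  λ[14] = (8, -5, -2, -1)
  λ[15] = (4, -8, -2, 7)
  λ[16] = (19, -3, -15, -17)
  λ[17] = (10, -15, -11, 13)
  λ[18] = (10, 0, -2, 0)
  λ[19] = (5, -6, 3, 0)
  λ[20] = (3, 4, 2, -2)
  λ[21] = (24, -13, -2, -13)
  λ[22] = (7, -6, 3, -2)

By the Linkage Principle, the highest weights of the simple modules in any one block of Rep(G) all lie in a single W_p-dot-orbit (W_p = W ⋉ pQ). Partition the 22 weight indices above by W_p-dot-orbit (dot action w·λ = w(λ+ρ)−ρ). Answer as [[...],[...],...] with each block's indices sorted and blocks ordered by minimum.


Cartan matrix: type D_4 (|W|=192); un-permuting the 4 rows.

Folding the 22 weights λ_j+ρ into Ā_13 (reps in the given 4-coord order):

    [1] (4, 4, 1, 0)
    [2] (1, 5, 4, 1)
    [3] (0, 1, 1, 1)
    [4] (1, 0, 11, 0)
    [5] (4, 4, 1, 0)
    [6] (1, 4, 2, 5)
    [7] (1, 0, 11, 0)
    [8] (0, 1, 1, 1)
    [9] (1, 5, 3, 1)
    [10] (0, 1, 1, 1)
    [11] (1, 4, 2, 5)
    [12] (4, 4, 1, 0)
    [13] (1, 4, 2, 5)
    [14] (4, 4, 1, 0)
    [15] (1, 4, 2, 5)
    [16] (1, 5, 3, 1)
    [17] (0, 1, 1, 1)
    [18] (0, 1, 1, 1)
    [19] (1, 5, 4, 1)
    [20] (1, 5, 3, 1)
    [21] (1, 0, 11, 0)
    [22] (1, 5, 4, 1)

The 22 indices split into 6 linkage classes (same alcove rep ⇔ same W_13-dot-orbit):

[[1, 5, 12, 14], [2, 19, 22], [3, 8, 10, 17, 18], [4, 7, 21], [6, 11, 13, 15], [9, 16, 20]]


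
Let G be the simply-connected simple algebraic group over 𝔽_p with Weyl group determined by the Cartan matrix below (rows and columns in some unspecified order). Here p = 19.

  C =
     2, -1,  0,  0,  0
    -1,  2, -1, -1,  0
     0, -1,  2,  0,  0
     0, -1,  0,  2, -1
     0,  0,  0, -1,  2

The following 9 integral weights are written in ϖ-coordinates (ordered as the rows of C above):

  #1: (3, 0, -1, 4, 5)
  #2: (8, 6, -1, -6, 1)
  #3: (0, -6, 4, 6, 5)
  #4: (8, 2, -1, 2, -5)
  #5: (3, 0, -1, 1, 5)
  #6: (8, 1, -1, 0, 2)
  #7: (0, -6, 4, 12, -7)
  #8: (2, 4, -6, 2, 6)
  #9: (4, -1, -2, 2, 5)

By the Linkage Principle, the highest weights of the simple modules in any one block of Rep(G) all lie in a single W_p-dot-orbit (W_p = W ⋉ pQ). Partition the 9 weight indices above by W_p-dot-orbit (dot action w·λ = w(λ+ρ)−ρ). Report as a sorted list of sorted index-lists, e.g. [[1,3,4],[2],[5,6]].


Cartan matrix: type D_5 (|W|=1920); un-permuting the 5 rows.

Folding the 9 weights λ_j+ρ into Ā_19 (reps in the given 5-coord order):

    λ_1 → (4, 1, 0, 2, 6)
    λ_2 → (9, 2, 0, 1, 3)
    λ_3 → (4, 1, 0, 2, 6)
    λ_4 → (9, 2, 0, 1, 3)
    λ_5 → (4, 1, 0, 2, 6)
    λ_6 → (9, 2, 0, 1, 3)
    λ_7 → (4, 1, 0, 2, 6)
    λ_8 → (3, 0, 5, 1, 7)
    λ_9 → (4, 1, 0, 2, 6)

Linkage partition of the 9 weights (3 classes, p=19):

[[1, 3, 5, 7, 9], [2, 4, 6], [8]]


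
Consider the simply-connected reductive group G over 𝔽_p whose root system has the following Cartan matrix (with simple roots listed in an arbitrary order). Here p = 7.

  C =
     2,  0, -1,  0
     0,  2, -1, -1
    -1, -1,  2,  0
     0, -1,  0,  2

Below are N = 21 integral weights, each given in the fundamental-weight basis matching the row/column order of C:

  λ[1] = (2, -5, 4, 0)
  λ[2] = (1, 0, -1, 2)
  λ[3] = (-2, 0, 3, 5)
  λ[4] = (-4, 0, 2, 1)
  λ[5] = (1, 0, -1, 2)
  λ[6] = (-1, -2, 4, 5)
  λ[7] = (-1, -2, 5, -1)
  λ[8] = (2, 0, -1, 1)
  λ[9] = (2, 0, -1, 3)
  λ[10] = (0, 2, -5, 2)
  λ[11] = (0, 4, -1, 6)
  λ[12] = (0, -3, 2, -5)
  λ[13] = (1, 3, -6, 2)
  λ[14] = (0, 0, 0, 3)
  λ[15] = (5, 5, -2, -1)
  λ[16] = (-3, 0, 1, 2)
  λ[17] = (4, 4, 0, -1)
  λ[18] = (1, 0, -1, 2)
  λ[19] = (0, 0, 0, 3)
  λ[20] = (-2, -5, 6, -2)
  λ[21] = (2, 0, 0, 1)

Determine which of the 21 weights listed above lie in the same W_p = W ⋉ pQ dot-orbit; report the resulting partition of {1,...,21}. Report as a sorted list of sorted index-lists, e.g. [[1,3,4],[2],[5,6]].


A_4 Cartan matrix, 4 simple roots permuted; ρ=(1,1,1,1).

Each λ_j+ρ reduced to Ā_7; 4-tuples below use C's row order:

  [1] (2, 1, 1, 2)
  [2] (2, 1, 0, 3)
  [3] (3, 1, 0, 2)
  [4] (3, 1, 0, 2)
  [5] (2, 1, 0, 3)
  [6] (3, 1, 1, 2)
  [7] (0, 0, 5, 1)
  [8] (3, 1, 0, 2)
  [9] (2, 1, 0, 3)
  [10] (3, 1, 0, 2)
  [11] (0, 0, 5, 1)
  [12] (2, 1, 1, 2)
  [13] (3, 1, 1, 2)
  [14] (1, 1, 1, 4)
  [15] (1, 1, 1, 4)
  [16] (2, 1, 0, 3)
  [17] (1, 1, 1, 4)
  [18] (2, 1, 0, 3)
  [19] (1, 1, 1, 4)
  [20] (1, 1, 1, 4)
  [21] (3, 1, 1, 2)

The 21 indices split into 6 linkage classes (same alcove rep ⇔ same W_7-dot-orbit):

[[1, 12], [2, 5, 9, 16, 18], [3, 4, 8, 10], [6, 13, 21], [7, 11], [14, 15, 17, 19, 20]]


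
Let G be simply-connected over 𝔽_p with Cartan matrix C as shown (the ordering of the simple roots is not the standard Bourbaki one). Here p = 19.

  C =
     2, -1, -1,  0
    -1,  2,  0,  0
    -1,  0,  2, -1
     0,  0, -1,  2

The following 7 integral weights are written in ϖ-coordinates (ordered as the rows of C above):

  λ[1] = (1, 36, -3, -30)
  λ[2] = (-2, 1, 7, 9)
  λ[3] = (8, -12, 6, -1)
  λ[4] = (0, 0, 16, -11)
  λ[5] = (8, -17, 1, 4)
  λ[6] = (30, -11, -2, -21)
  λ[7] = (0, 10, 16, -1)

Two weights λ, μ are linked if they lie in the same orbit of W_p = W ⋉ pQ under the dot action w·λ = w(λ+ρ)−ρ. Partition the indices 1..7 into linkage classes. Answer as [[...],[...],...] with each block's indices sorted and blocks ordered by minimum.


Root system A_4: the 4×4 matrix C matches after relabeling.

Ā_19 reps of the 7 weights (A_4, coords as presented):

  [1] (1, 1, 7, 10);  [2] (1, 1, 7, 10);  [3] (2, 9, 5, 0);  [4] (1, 1, 7, 10);  [5] (2, 9, 5, 0);  [6] (1, 1, 7, 10);  [7] (1, 1, 7, 10)

Partition of {1..7} into 2 W_19-dot-orbits:

[[1, 2, 4, 6, 7], [3, 5]]


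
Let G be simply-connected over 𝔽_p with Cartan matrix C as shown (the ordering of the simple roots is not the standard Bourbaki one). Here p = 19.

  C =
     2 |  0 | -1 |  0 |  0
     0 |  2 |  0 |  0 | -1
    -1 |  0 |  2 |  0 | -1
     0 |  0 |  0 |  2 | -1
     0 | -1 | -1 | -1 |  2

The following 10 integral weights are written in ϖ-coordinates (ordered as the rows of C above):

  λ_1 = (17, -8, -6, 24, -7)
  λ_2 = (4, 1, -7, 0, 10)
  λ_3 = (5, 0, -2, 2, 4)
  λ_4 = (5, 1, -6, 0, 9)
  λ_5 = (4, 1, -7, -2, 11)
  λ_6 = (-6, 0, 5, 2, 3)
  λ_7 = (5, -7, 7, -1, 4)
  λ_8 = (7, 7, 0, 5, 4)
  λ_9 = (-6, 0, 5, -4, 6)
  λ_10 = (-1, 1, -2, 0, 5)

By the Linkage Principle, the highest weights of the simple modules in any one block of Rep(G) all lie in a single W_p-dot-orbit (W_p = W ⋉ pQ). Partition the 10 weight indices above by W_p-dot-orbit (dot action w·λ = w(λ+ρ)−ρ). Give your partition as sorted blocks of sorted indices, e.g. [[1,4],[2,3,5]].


Root system D_5: the 5×5 matrix C matches after relabeling.

Ā_19 reps of the 10 weights (D_5, coords as presented):

    [1] (6, 5, 0, 1, 0)
    [2] (1, 2, 0, 1, 5)
    [3] (5, 1, 1, 3, 4)
    [4] (1, 2, 0, 1, 5)
    [5] (1, 2, 0, 1, 5)
    [6] (5, 1, 1, 3, 4)
    [7] (6, 5, 0, 1, 0)
    [8] (5, 1, 1, 3, 4)
    [9] (5, 1, 1, 3, 4)
    [10] (1, 2, 0, 1, 5)

Grouping the 10 weights by Ā_19-representative: 3 linkage classes.

[[1, 7], [2, 4, 5, 10], [3, 6, 8, 9]]


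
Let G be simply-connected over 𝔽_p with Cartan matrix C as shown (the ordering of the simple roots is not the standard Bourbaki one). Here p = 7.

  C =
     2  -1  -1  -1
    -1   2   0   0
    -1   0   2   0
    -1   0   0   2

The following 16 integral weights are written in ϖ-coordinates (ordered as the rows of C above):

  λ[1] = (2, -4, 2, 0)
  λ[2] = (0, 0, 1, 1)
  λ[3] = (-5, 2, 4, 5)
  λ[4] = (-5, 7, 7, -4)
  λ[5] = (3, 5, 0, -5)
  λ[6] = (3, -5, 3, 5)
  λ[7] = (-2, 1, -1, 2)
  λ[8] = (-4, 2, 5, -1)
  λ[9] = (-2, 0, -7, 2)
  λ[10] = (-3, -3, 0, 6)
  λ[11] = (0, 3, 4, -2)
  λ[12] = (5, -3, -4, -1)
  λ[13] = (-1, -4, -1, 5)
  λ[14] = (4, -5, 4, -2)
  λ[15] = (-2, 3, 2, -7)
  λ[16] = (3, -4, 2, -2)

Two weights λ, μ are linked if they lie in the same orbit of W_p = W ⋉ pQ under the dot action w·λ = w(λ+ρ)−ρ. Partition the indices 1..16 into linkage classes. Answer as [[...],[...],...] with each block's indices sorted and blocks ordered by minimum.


C ↔ D_4 under row/col permutation; |W(D_4)| = 192.

Each λ_j+ρ reduced to Ā_7; 4-tuples below use C's row order:

    [1] (0, 3, 3, 1)
    [2] (1, 1, 2, 2)
    [3] (0, 1, 1, 2)
    [4] (0, 1, 1, 2)
    [5] (1, 2, 3, 0)
    [6] (0, 3, 3, 1)
    [7] (0, 1, 1, 2)
    [8] (0, 0, 3, 3)
    [9] (1, 2, 3, 0)
    [10] (1, 1, 2, 2)
    [11] (1, 1, 2, 2)
    [12] (1, 2, 3, 0)
    [13] (0, 0, 3, 3)
    [14] (1, 1, 2, 2)
    [15] (1, 2, 3, 0)
    [16] (0, 3, 3, 1)

Grouping the 16 weights by Ā_7-representative: 5 linkage classes.

[[1, 6, 16], [2, 10, 11, 14], [3, 4, 7], [5, 9, 12, 15], [8, 13]]


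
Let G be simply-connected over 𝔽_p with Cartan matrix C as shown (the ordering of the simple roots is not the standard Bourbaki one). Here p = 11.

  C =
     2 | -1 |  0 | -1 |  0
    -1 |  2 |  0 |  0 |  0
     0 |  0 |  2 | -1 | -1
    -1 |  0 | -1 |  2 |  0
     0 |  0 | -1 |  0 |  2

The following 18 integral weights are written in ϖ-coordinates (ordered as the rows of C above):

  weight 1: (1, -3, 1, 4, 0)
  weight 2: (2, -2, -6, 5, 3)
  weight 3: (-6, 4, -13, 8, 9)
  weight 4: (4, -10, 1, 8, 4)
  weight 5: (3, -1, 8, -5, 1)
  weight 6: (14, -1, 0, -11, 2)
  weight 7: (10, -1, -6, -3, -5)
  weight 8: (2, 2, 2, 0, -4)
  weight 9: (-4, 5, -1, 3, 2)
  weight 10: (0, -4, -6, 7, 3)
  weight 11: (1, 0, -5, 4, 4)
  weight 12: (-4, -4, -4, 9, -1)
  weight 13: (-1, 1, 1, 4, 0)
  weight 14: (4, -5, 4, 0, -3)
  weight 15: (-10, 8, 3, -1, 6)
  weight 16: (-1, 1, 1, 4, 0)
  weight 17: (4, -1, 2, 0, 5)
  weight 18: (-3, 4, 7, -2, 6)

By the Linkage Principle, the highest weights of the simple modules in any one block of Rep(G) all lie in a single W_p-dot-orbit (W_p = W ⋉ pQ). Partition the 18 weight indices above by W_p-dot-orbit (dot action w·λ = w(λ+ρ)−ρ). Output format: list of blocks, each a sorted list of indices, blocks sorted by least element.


Cartan matrix: type A_5 (|W|=720); un-permuting the 5 rows.

W_11-reps of the 18 weights in Ā_11 (same 5-coord order as C):

  λ_1 → (0, 2, 2, 5, 1)
  λ_2 → (2, 1, 4, 1, 1)
  λ_3 → (0, 2, 2, 5, 1)
  λ_4 → (1, 4, 3, 1, 2)
  λ_5 → (0, 0, 5, 4, 2)
  λ_6 → (1, 4, 3, 1, 2)
  λ_7 → (0, 0, 5, 4, 2)
  λ_8 → (3, 3, 0, 1, 3)
  λ_9 → (3, 3, 0, 1, 3)
  λ_10 → (2, 1, 4, 1, 1)
  λ_11 → (2, 1, 4, 1, 1)
  λ_12 → (3, 3, 0, 1, 3)
  λ_13 → (0, 2, 2, 5, 1)
  λ_14 → (1, 4, 3, 1, 2)
  λ_15 → (0, 0, 5, 4, 2)
  λ_16 → (0, 2, 2, 5, 1)
  λ_17 → (1, 4, 3, 1, 2)
  λ_18 → (2, 1, 4, 1, 1)

These 18 weights hit 5 W_11-dot-orbits; sizes (4, 4, 4, 3, 3):

[[1, 3, 13, 16], [2, 10, 11, 18], [4, 6, 14, 17], [5, 7, 15], [8, 9, 12]]


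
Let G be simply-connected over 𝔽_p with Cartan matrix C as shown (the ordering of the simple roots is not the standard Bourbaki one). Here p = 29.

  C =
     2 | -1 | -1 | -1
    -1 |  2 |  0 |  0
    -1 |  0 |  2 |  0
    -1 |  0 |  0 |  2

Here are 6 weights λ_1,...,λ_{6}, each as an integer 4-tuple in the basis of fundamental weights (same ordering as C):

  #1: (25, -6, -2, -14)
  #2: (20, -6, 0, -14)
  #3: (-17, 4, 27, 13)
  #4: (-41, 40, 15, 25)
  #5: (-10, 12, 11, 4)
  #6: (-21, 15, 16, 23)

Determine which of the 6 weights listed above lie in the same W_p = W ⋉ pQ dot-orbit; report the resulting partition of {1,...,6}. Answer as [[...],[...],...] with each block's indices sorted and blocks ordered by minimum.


Cartan matrix: type D_4 (|W|=192); un-permuting the 4 rows.

Alcove-folded reps (p=29, 6 weights, presented ϖ-order):

  λ_1+ρ ↦ (3, 5, 1, 13);  λ_2+ρ ↦ (3, 5, 1, 13);  λ_3+ρ ↦ (1, 11, 12, 2);  λ_4+ρ ↦ (1, 11, 12, 2);  λ_5+ρ ↦ (5, 4, 3, 4);  λ_6+ρ ↦ (5, 4, 3, 4)

The 6 indices split into 3 linkage classes (same alcove rep ⇔ same W_29-dot-orbit):

[[1, 2], [3, 4], [5, 6]]


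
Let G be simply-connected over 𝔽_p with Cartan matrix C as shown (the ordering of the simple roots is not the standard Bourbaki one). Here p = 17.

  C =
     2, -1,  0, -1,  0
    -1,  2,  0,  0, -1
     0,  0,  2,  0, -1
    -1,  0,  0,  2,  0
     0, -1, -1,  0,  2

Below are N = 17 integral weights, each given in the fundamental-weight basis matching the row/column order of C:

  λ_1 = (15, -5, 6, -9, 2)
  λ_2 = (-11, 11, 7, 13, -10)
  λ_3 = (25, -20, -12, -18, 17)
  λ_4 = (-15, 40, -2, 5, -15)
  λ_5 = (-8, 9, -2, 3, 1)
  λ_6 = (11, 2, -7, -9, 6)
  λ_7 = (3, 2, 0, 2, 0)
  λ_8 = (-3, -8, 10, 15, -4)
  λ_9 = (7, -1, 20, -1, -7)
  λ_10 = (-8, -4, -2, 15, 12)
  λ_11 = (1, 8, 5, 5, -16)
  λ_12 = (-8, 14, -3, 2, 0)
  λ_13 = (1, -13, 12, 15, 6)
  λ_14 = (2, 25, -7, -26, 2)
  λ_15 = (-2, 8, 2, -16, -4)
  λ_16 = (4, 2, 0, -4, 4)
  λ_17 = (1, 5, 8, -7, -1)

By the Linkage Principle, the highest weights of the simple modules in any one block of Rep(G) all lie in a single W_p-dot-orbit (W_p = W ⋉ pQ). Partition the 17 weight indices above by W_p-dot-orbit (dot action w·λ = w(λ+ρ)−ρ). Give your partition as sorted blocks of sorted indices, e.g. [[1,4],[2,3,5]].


C ↔ A_5 under row/col permutation; |W(A_5)| = 720.

λ_j+ρ reflected into Ā_17 (⟨·,θ^∨⟩≤17); 5-tuples as given:

    [1] (4, 3, 1, 3, 1)
    [2] (3, 7, 1, 4, 1)
    [3] (5, 3, 7, 1, 0)
    [4] (3, 7, 1, 4, 1)
    [5] (4, 3, 1, 3, 1)
    [6] (4, 3, 1, 3, 1)
    [7] (4, 3, 1, 3, 1)
    [8] (3, 7, 1, 4, 1)
    [9] (4, 2, 9, 2, 0)
    [10] (3, 7, 1, 4, 1)
    [11] (4, 2, 9, 2, 0)
    [12] (3, 7, 1, 4, 1)
    [13] (4, 3, 1, 3, 1)
    [14] (2, 3, 1, 3, 5)
    [15] (5, 3, 7, 1, 0)
    [16] (2, 3, 1, 3, 5)
    [17] (4, 2, 9, 2, 0)

Linkage partition of the 17 weights (5 classes, p=17):

[[1, 5, 6, 7, 13], [2, 4, 8, 10, 12], [3, 15], [9, 11, 17], [14, 16]]


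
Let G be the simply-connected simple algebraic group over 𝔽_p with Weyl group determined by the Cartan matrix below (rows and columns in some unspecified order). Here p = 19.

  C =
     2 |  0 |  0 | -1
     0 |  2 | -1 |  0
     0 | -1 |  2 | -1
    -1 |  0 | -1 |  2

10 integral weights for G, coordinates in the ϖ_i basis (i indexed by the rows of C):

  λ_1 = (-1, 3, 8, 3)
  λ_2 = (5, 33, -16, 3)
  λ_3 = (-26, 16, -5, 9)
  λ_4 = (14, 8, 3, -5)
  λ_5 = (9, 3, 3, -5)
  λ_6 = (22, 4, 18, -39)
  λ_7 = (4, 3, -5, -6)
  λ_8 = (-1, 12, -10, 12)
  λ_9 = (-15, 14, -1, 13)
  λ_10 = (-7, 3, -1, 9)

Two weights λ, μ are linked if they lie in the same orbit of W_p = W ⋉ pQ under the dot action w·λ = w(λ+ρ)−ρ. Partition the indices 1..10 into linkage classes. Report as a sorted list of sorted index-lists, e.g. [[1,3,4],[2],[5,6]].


C ↔ A_4 under row/col permutation; |W(A_4)| = 120.

λ_j+ρ reflected into Ā_19 (⟨·,θ^∨⟩≤19); 4-tuples as given:

    1: (0, 4, 9, 4)
    2: (6, 4, 0, 4)
    3: (0, 4, 9, 4)
    4: (6, 4, 0, 4)
    5: (6, 4, 0, 4)
    6: (4, 5, 0, 0)
    7: (4, 5, 0, 0)
    8: (0, 4, 9, 4)
    9: (4, 5, 0, 0)
    10: (6, 4, 0, 4)

Grouping the 10 weights by Ā_19-representative: 3 linkage classes.

[[1, 3, 8], [2, 4, 5, 10], [6, 7, 9]]


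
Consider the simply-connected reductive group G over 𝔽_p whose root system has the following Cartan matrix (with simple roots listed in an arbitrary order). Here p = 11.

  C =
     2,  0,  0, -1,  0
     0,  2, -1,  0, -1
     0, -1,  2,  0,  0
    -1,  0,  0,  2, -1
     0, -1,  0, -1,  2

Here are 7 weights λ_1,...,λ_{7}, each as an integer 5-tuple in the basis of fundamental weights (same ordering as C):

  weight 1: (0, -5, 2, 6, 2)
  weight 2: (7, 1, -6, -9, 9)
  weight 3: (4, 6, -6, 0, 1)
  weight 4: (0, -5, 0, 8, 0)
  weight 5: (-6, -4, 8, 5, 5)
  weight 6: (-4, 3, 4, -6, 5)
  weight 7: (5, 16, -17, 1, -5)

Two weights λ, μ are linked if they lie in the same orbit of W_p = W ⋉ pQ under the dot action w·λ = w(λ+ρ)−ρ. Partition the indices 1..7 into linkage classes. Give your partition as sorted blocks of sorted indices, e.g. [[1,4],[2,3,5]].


Cartan matrix: type A_5 (|W|=720); un-permuting the 5 rows.

Ā_11 reps of the 7 weights (A_5, coords as presented):

  1: (1, 2, 1, 6, 1) · 2: (1, 2, 1, 6, 1) · 3: (1, 2, 1, 1, 2) · 4: (1, 2, 1, 6, 1) · 5: (1, 2, 1, 1, 2) · 6: (1, 2, 1, 1, 2) · 7: (1, 2, 1, 1, 2)

2 distinct reps among the 7 weights ⇒ 2 W_11-linkage classes:

[[1, 2, 4], [3, 5, 6, 7]]


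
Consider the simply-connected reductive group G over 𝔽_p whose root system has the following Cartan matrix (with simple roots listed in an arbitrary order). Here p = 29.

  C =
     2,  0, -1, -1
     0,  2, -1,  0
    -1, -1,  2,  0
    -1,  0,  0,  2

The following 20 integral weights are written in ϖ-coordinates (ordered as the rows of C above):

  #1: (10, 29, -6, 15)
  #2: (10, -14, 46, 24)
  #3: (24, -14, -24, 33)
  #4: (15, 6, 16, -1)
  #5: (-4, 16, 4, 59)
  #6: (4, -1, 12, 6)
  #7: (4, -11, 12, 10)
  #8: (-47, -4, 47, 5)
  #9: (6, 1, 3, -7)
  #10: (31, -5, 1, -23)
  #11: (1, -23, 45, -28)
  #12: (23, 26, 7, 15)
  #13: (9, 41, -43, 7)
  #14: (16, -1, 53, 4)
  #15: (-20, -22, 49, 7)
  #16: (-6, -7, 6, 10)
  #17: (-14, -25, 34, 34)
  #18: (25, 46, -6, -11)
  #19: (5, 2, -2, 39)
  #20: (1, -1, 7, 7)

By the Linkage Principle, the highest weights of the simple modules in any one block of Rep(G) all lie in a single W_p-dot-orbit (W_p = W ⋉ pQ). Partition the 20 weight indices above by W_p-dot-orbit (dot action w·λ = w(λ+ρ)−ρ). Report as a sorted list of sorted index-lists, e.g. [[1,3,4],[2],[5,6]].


A_4 Cartan matrix, 4 simple roots permuted; ρ=(1,1,1,1).

λ_j+ρ reflected into Ā_29 (⟨·,θ^∨⟩≤29); 4-tuples as given:

  λ_1+ρ ↦ (1, 2, 4, 6)
  λ_2+ρ ↦ (5, 0, 13, 7)
  λ_3+ρ ↦ (1, 2, 4, 6)
  λ_4+ρ ↦ (5, 0, 13, 7)
  λ_5+ρ ↦ (7, 2, 1, 17)
  λ_6+ρ ↦ (5, 0, 13, 7)
  λ_7+ρ ↦ (5, 10, 3, 11)
  λ_8+ρ ↦ (11, 1, 5, 10)
  λ_9+ρ ↦ (1, 2, 4, 6)
  λ_10+ρ ↦ (7, 2, 1, 17)
  λ_11+ρ ↦ (7, 2, 1, 17)
  λ_12+ρ ↦ (11, 1, 5, 10)
  λ_13+ρ ↦ (5, 10, 3, 11)
  λ_14+ρ ↦ (5, 0, 13, 7)
  λ_15+ρ ↦ (2, 0, 8, 8)
  λ_16+ρ ↦ (1, 2, 4, 6)
  λ_17+ρ ↦ (1, 2, 4, 6)
  λ_18+ρ ↦ (5, 10, 3, 11)
  λ_19+ρ ↦ (11, 1, 5, 10)
  λ_20+ρ ↦ (2, 0, 8, 8)

The 20 indices split into 6 linkage classes (same alcove rep ⇔ same W_29-dot-orbit):

[[1, 3, 9, 16, 17], [2, 4, 6, 14], [5, 10, 11], [7, 13, 18], [8, 12, 19], [15, 20]]


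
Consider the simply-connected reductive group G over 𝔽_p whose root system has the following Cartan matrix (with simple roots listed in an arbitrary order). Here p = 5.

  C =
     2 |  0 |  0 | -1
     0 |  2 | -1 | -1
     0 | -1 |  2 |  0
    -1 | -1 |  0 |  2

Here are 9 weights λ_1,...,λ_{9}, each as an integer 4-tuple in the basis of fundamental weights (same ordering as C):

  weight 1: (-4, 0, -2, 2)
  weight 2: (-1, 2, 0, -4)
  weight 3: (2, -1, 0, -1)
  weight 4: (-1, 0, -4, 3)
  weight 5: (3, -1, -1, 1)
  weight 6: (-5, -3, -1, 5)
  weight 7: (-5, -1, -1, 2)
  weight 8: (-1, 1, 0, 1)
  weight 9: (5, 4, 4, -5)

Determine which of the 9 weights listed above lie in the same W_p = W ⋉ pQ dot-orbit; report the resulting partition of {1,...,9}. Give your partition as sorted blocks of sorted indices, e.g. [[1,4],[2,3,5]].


A_4 Cartan matrix, 4 simple roots permuted; ρ=(1,1,1,1).

Alcove-folded reps (p=5, 9 weights, presented ϖ-order):

  λ_1+ρ ↦ (3, 0, 1, 0) · λ_2+ρ ↦ (3, 0, 1, 0) · λ_3+ρ ↦ (3, 0, 1, 0) · λ_4+ρ ↦ (0, 2, 1, 2) · λ_5+ρ ↦ (3, 1, 0, 1) · λ_6+ρ ↦ (3, 0, 1, 0) · λ_7+ρ ↦ (3, 0, 1, 0) · λ_8+ρ ↦ (0, 2, 1, 2) · λ_9+ρ ↦ (3, 1, 0, 1)

Partition of {1..9} into 3 W_5-dot-orbits:

[[1, 2, 3, 6, 7], [4, 8], [5, 9]]


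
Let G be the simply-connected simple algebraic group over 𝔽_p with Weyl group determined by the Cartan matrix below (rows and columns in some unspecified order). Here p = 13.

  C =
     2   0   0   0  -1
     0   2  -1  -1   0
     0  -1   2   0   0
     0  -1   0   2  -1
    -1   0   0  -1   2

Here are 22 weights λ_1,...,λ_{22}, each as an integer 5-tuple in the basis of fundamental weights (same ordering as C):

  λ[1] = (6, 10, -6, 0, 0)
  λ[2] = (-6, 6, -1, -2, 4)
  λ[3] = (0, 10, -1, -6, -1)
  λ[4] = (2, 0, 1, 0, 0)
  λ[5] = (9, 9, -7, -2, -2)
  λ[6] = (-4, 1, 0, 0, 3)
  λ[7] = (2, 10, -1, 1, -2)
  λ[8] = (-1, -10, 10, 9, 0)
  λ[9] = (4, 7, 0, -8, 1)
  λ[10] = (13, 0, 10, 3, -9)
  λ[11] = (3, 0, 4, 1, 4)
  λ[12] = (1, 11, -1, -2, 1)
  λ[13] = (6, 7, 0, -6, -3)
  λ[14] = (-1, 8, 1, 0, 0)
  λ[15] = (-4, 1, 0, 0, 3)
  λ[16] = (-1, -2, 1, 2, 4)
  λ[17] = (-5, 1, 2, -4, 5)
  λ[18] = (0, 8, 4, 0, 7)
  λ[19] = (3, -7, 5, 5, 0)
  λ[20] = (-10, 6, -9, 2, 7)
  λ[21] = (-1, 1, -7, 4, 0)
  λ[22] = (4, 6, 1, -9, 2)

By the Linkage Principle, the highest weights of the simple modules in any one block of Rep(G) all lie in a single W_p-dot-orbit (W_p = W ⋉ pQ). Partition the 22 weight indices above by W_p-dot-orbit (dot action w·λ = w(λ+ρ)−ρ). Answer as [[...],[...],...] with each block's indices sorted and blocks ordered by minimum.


Cartan matrix: type A_5 (|W|=720); un-permuting the 5 rows.

Folding the 22 weights λ_j+ρ into Ā_13 (reps in the given 5-coord order):

    λ_1 → (0, 4, 2, 1, 1)
    λ_2 → (4, 6, 0, 0, 1)
    λ_3 → (4, 6, 0, 0, 1)
    λ_4 → (3, 1, 2, 1, 1)
    λ_5 → (3, 2, 1, 1, 1)
    λ_6 → (3, 2, 1, 1, 1)
    λ_7 → (0, 9, 2, 1, 1)
    λ_8 → (0, 9, 2, 1, 1)
    λ_9 → (0, 1, 1, 2, 5)
    λ_10 → (3, 2, 1, 1, 1)
    λ_11 → (0, 1, 1, 2, 5)
    λ_12 → (0, 9, 2, 1, 1)
    λ_13 → (0, 1, 1, 2, 5)
    λ_14 → (0, 9, 2, 1, 1)
    λ_15 → (3, 2, 1, 1, 1)
    λ_16 → (0, 1, 1, 2, 5)
    λ_17 → (3, 1, 2, 1, 1)
    λ_18 → (3, 2, 1, 1, 1)
    λ_19 → (4, 6, 0, 0, 1)
    λ_20 → (3, 1, 2, 1, 1)
    λ_21 → (0, 4, 2, 1, 1)
    λ_22 → (0, 1, 1, 2, 5)

Linkage partition of the 22 weights (6 classes, p=13):

[[1, 21], [2, 3, 19], [4, 17, 20], [5, 6, 10, 15, 18], [7, 8, 12, 14], [9, 11, 13, 16, 22]]


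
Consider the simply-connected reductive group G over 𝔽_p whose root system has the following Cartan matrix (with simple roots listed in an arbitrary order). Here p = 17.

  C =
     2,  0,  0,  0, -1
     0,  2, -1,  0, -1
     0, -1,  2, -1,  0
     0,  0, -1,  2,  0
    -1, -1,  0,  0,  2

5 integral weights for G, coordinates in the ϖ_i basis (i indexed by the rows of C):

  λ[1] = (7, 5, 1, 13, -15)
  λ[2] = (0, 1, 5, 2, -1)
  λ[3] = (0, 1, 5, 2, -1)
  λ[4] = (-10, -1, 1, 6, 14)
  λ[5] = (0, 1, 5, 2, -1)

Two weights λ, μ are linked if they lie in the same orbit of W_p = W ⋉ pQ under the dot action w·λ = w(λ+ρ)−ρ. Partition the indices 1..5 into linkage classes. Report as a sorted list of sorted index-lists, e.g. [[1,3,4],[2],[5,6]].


Type A_5, rank 5, |W|=720; reorder rows/cols to standard.

Ā_17 reps of the 5 weights (A_5, coords as presented):

    [1] (1, 2, 6, 3, 0)
    [2] (1, 2, 6, 3, 0)
    [3] (1, 2, 6, 3, 0)
    [4] (2, 0, 2, 0, 6)
    [5] (1, 2, 6, 3, 0)

These 5 weights hit 2 W_17-dot-orbits; sizes (4, 1):

[[1, 2, 3, 5], [4]]


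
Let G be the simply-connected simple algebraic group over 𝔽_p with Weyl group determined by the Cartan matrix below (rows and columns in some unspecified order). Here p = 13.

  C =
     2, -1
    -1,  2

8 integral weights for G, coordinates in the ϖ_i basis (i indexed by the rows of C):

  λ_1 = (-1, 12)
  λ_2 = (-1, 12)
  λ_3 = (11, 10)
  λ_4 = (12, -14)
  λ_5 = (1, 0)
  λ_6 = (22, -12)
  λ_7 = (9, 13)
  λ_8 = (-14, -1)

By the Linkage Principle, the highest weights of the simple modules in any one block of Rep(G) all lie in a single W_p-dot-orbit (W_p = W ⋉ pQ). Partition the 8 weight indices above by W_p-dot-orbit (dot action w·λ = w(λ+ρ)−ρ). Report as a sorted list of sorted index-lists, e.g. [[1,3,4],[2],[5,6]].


A_2 Cartan matrix, 2 simple roots permuted; ρ=(1,1).

λ_j+ρ reflected into Ā_13 (⟨·,θ^∨⟩≤13); 2-tuples as given:

  λ_1 → (0, 13) · λ_2 → (0, 13) · λ_3 → (2, 1) · λ_4 → (0, 13) · λ_5 → (2, 1) · λ_6 → (2, 1) · λ_7 → (1, 2) · λ_8 → (0, 13)

Linkage partition of the 8 weights (3 classes, p=13):

[[1, 2, 4, 8], [3, 5, 6], [7]]


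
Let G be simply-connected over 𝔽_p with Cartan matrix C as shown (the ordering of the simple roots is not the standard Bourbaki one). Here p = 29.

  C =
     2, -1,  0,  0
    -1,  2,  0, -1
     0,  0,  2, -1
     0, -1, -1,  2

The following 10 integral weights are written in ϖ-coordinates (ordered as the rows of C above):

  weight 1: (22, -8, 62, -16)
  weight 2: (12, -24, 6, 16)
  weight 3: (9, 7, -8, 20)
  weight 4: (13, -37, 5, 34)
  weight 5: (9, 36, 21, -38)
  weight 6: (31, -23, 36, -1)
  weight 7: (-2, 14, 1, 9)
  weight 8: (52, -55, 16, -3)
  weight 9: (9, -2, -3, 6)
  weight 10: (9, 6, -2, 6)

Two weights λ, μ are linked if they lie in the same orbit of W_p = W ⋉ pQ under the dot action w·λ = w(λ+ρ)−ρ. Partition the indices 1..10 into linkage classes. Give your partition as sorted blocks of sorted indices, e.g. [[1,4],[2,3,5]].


Root system A_4: the 4×4 matrix C matches after relabeling.

Folding the 10 weights λ_j+ρ into Ā_29 (reps in the given 4-coord order):

  λ_1 → (10, 7, 1, 6);  λ_2 → (10, 7, 1, 6);  λ_3 → (0, 8, 3, 11);  λ_4 → (10, 7, 1, 6);  λ_5 → (0, 8, 3, 11);  λ_6 → (0, 8, 3, 11);  λ_7 → (1, 14, 2, 10);  λ_8 → (1, 14, 2, 10);  λ_9 → (9, 1, 2, 4);  λ_10 → (10, 7, 1, 6)

Grouping the 10 weights by Ā_29-representative: 4 linkage classes.

[[1, 2, 4, 10], [3, 5, 6], [7, 8], [9]]


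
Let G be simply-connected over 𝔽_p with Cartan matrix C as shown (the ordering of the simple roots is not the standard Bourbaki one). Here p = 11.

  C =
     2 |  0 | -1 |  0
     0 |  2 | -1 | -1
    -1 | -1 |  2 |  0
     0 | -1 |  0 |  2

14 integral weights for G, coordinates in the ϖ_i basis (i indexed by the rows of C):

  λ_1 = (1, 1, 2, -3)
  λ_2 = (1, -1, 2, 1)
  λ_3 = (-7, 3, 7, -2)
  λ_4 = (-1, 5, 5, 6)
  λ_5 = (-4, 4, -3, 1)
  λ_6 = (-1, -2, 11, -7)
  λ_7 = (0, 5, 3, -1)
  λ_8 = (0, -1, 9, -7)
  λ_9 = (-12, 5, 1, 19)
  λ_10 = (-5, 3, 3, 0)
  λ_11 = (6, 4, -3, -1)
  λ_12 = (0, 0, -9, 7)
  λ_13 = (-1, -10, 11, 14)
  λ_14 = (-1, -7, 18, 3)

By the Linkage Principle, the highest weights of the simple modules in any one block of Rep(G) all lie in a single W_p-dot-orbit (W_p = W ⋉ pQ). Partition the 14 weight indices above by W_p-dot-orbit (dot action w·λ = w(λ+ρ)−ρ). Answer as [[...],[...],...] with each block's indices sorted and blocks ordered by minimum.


A_4 Cartan matrix, 4 simple roots permuted; ρ=(1,1,1,1).

Each λ_j+ρ reduced to Ā_11; 4-tuples below use C's row order:

  1: (2, 0, 3, 2);  2: (2, 0, 3, 2);  3: (5, 3, 2, 0);  4: (5, 3, 2, 0);  5: (2, 0, 3, 2);  6: (1, 6, 4, 0);  7: (1, 6, 4, 0);  8: (1, 6, 4, 0);  9: (2, 0, 3, 2);  10: (4, 4, 0, 1);  11: (5, 3, 2, 0);  12: (1, 1, 6, 1);  13: (2, 4, 4, 0);  14: (2, 0, 3, 2)

These 14 weights hit 6 W_11-dot-orbits; sizes (5, 3, 3, 1, 1, 1):

[[1, 2, 5, 9, 14], [3, 4, 11], [6, 7, 8], [10], [12], [13]]


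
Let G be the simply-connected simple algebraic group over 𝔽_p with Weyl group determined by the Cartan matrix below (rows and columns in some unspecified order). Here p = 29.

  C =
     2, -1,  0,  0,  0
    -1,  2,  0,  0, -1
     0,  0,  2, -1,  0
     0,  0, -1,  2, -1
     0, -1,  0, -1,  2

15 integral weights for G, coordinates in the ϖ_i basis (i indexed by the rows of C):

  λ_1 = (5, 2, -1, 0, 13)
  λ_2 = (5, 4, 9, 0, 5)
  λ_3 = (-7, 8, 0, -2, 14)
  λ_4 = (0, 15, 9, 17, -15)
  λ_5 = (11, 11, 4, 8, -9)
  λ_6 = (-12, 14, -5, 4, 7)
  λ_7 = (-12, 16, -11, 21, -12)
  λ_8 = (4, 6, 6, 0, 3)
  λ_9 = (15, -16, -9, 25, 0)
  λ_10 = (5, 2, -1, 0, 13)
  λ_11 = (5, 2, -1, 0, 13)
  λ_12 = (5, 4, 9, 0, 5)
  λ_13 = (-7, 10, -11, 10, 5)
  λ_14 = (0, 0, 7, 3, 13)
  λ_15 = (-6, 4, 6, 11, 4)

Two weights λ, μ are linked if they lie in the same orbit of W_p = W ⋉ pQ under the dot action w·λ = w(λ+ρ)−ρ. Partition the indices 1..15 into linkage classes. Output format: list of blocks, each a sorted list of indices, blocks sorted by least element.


Dynkin diagram of C (from the 8 off-diagonal −1 entries): A_5.

W_29-reps of the 15 weights in Ā_29 (same 5-coord order as C):

  λ_1+ρ ↦ (6, 3, 0, 1, 14)
  λ_2+ρ ↦ (6, 5, 10, 1, 6)
  λ_3+ρ ↦ (6, 3, 0, 1, 14)
  λ_4+ρ ↦ (1, 1, 8, 4, 14)
  λ_5+ρ ↦ (11, 4, 4, 1, 8)
  λ_6+ρ ↦ (11, 4, 4, 1, 8)
  λ_7+ρ ↦ (6, 5, 10, 1, 6)
  λ_8+ρ ↦ (5, 7, 7, 1, 4)
  λ_9+ρ ↦ (1, 1, 8, 4, 14)
  λ_10+ρ ↦ (6, 3, 0, 1, 14)
  λ_11+ρ ↦ (6, 3, 0, 1, 14)
  λ_12+ρ ↦ (6, 5, 10, 1, 6)
  λ_13+ρ ↦ (6, 5, 10, 1, 6)
  λ_14+ρ ↦ (1, 1, 8, 4, 14)
  λ_15+ρ ↦ (5, 0, 7, 12, 5)

Partition of {1..15} into 6 W_29-dot-orbits:

[[1, 3, 10, 11], [2, 7, 12, 13], [4, 9, 14], [5, 6], [8], [15]]


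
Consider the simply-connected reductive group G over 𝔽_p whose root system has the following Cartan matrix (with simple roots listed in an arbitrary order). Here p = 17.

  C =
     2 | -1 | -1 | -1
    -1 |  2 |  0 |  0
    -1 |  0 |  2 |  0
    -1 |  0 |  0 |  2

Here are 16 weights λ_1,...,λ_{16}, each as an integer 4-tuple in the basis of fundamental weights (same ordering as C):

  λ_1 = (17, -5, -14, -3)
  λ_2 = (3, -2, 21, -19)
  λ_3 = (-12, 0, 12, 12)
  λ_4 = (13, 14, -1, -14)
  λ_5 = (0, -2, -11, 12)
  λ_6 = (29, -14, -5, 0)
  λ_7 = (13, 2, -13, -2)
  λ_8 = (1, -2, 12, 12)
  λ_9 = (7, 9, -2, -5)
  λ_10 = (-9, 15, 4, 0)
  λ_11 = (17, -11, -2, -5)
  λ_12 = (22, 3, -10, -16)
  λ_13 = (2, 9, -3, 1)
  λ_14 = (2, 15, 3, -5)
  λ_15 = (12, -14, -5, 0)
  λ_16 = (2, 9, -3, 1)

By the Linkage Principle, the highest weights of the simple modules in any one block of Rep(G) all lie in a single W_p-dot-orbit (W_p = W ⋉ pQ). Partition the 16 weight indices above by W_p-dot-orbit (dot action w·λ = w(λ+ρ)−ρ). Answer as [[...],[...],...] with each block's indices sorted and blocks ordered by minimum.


Dynkin diagram of C (from the 6 off-diagonal −1 entries): D_4.

λ_j+ρ reflected into Ā_17 (⟨·,θ^∨⟩≤17); 4-tuples as given:

  [1] (0, 3, 12, 1);  [2] (2, 6, 1, 5);  [3] (1, 10, 2, 2);  [4] (0, 3, 12, 1);  [5] (1, 9, 0, 3);  [6] (1, 9, 0, 3);  [7] (0, 3, 12, 1);  [8] (1, 10, 2, 2);  [9] (1, 9, 0, 3);  [10] (2, 6, 1, 5);  [11] (1, 9, 0, 3);  [12] (2, 6, 1, 5);  [13] (1, 10, 2, 2);  [14] (1, 10, 2, 2);  [15] (1, 9, 0, 3);  [16] (1, 10, 2, 2)

The 16 indices split into 4 linkage classes (same alcove rep ⇔ same W_17-dot-orbit):

[[1, 4, 7], [2, 10, 12], [3, 8, 13, 14, 16], [5, 6, 9, 11, 15]]


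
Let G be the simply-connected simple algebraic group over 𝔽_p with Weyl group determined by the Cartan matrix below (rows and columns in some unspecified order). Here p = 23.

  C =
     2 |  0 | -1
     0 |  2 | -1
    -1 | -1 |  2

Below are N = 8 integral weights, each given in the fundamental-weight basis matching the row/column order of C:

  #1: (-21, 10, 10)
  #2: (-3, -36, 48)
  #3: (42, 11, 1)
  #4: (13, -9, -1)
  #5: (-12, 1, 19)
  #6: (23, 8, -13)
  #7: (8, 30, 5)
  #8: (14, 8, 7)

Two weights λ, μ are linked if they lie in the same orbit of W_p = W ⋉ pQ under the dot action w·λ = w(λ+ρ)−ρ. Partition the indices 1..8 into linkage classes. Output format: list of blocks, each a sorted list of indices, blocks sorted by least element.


Cartan matrix: type A_3 (|W|=24); un-permuting the 3 rows.

λ_j+ρ reflected into Ā_23 (⟨·,θ^∨⟩≤23); 3-tuples as given:

  λ_1+ρ ↦ (11, 2, 9)
  λ_2+ρ ↦ (11, 2, 9)
  λ_3+ρ ↦ (11, 2, 9)
  λ_4+ρ ↦ (6, 0, 8)
  λ_5+ρ ↦ (11, 2, 9)
  λ_6+ρ ↦ (11, 2, 9)
  λ_7+ρ ↦ (6, 0, 8)
  λ_8+ρ ↦ (6, 0, 8)

2 distinct reps among the 8 weights ⇒ 2 W_23-linkage classes:

[[1, 2, 3, 5, 6], [4, 7, 8]]


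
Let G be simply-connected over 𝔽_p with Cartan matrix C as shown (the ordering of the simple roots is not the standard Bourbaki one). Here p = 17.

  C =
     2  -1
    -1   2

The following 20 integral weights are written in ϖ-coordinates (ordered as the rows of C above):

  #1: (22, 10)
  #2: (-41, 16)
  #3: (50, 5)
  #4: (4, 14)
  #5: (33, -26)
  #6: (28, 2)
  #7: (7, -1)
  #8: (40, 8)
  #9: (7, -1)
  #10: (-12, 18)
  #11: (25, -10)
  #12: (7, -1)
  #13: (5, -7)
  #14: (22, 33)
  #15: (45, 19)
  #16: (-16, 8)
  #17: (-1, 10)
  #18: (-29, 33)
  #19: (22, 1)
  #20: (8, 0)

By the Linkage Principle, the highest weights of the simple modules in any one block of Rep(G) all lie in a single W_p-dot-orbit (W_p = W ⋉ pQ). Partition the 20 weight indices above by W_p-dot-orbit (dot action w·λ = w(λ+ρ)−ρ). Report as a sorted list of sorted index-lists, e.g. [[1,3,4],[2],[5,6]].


Type A_2, rank 2, |W|=6; reorder rows/cols to standard.

Folding the 20 weights λ_j+ρ into Ā_17 (reps in the given 2-coord order):

  λ_1 → (0, 6) · λ_2 → (0, 6) · λ_3 → (0, 6) · λ_4 → (2, 12) · λ_5 → (8, 0) · λ_6 → (2, 12) · λ_7 → (8, 0) · λ_8 → (9, 1) · λ_9 → (8, 0) · λ_10 → (9, 6) · λ_11 → (8, 0) · λ_12 → (8, 0) · λ_13 → (0, 6) · λ_14 → (0, 11) · λ_15 → (2, 12) · λ_16 → (9, 6) · λ_17 → (0, 11) · λ_18 → (0, 11) · λ_19 → (9, 6) · λ_20 → (9, 1)

The 20 indices split into 6 linkage classes (same alcove rep ⇔ same W_17-dot-orbit):

[[1, 2, 3, 13], [4, 6, 15], [5, 7, 9, 11, 12], [8, 20], [10, 16, 19], [14, 17, 18]]


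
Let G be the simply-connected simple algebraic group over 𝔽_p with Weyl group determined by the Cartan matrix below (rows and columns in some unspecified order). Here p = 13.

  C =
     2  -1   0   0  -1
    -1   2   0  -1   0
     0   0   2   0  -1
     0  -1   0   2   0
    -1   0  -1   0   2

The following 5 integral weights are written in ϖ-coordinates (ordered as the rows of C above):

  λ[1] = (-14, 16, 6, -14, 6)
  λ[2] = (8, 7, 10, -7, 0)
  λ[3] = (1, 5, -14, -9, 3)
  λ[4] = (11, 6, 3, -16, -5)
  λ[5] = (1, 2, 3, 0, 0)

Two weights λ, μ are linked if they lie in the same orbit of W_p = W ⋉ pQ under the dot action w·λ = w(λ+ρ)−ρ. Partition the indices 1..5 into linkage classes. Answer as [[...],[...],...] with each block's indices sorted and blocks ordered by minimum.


C ↔ A_5 under row/col permutation; |W(A_5)| = 720.

Each λ_j+ρ reduced to Ā_13; 5-tuples below use C's row order:

  λ_1+ρ ↦ (2, 6, 4, 1, 0);  λ_2+ρ ↦ (3, 5, 1, 2, 1);  λ_3+ρ ↦ (2, 6, 4, 1, 0);  λ_4+ρ ↦ (2, 6, 4, 1, 0);  λ_5+ρ ↦ (2, 3, 4, 1, 1)

These 5 weights hit 3 W_13-dot-orbits; sizes (3, 1, 1):

[[1, 3, 4], [2], [5]]


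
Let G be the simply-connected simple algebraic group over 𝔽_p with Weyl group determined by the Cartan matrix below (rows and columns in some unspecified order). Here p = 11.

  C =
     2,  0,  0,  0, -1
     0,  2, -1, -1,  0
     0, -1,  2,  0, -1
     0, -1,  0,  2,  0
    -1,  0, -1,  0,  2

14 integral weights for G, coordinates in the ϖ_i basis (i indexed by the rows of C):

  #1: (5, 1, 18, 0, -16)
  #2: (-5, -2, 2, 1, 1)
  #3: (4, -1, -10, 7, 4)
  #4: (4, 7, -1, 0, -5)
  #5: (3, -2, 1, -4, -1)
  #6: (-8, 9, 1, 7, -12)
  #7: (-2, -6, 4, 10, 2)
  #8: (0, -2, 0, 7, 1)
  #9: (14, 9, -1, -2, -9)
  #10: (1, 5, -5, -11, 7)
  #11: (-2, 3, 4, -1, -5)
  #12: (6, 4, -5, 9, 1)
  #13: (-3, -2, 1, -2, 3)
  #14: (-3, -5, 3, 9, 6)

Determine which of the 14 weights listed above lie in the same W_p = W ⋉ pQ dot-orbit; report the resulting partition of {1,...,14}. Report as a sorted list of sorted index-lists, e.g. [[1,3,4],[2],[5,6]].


A_5 Cartan matrix, 5 simple roots permuted; ρ=(1,1,1,1,1).

Ā_11 reps of the 14 weights (A_5, coords as presented):

  λ_1+ρ ↦ (1, 4, 4, 1, 0);  λ_2+ρ ↦ (2, 1, 0, 1, 2);  λ_3+ρ ↦ (1, 4, 4, 1, 0);  λ_4+ρ ↦ (1, 4, 4, 1, 0);  λ_5+ρ ↦ (2, 1, 0, 1, 2);  λ_6+ρ ↦ (2, 1, 0, 1, 2);  λ_7+ρ ↦ (2, 5, 0, 3, 0);  λ_8+ρ ↦ (1, 1, 0, 7, 2);  λ_9+ρ ↦ (1, 4, 4, 1, 0);  λ_10+ρ ↦ (1, 4, 4, 1, 0);  λ_11+ρ ↦ (4, 4, 0, 0, 1);  λ_12+ρ ↦ (2, 1, 0, 1, 2);  λ_13+ρ ↦ (2, 1, 0, 1, 2);  λ_14+ρ ↦ (4, 4, 0, 0, 1)

Grouping the 14 weights by Ā_11-representative: 5 linkage classes.

[[1, 3, 4, 9, 10], [2, 5, 6, 12, 13], [7], [8], [11, 14]]


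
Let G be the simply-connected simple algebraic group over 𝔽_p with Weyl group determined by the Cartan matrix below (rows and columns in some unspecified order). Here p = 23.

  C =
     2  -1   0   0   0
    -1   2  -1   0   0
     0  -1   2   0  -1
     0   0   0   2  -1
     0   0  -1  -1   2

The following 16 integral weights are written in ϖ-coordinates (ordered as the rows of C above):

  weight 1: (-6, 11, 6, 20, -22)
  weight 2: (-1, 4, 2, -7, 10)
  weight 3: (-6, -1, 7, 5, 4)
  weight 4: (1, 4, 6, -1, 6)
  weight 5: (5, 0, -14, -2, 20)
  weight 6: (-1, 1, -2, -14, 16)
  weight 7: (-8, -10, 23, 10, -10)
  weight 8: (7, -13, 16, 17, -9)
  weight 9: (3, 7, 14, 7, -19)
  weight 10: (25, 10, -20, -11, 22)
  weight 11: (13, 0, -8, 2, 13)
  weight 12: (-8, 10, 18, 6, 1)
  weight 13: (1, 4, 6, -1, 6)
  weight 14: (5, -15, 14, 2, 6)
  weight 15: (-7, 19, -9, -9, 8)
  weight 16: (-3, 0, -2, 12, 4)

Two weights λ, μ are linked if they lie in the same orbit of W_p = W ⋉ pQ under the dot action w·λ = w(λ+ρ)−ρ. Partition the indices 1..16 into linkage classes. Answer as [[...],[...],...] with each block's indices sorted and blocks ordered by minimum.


Dynkin diagram of C (from the 8 off-diagonal −1 entries): A_5.

Ā_23 reps of the 16 weights (A_5, coords as presented):

  1: (2, 5, 7, 0, 7)
  2: (0, 5, 3, 6, 5)
  3: (0, 5, 3, 6, 5)
  4: (2, 5, 7, 0, 7)
  5: (6, 6, 1, 1, 7)
  6: (0, 1, 1, 13, 3)
  7: (6, 6, 1, 1, 7)
  8: (0, 5, 3, 6, 5)
  9: (0, 5, 3, 6, 5)
  10: (0, 5, 3, 6, 5)
  11: (6, 6, 1, 1, 7)
  12: (2, 5, 7, 0, 7)
  13: (2, 5, 7, 0, 7)
  14: (6, 6, 1, 1, 7)
  15: (6, 6, 1, 1, 7)
  16: (0, 1, 1, 13, 3)

Grouping the 16 weights by Ā_23-representative: 4 linkage classes.

[[1, 4, 12, 13], [2, 3, 8, 9, 10], [5, 7, 11, 14, 15], [6, 16]]
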